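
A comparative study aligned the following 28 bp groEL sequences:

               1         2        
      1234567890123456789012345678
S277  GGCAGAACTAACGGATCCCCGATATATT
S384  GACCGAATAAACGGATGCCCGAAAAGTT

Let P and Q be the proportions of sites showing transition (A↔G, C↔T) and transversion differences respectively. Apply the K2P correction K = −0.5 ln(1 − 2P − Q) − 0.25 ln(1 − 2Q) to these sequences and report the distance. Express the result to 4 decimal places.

Differing sites — 2:G/A (Ti); 4:A/C (Tv); 8:C/T (Ti); 9:T/A (Tv); 17:C/G (Tv); 23:T/A (Tv); 25:T/A (Tv); 26:A/G (Ti).
Of the 8 differences, 3 transitions and 5 transversions over 28 sites: P = 3/28 = 0.107143, Q = 5/28 = 0.178571.
d = −0.5·ln(0.607143) − 0.25·ln(0.642858) = −0.5·(-0.498991) − 0.25·(-0.441831) = 0.3600.

0.3600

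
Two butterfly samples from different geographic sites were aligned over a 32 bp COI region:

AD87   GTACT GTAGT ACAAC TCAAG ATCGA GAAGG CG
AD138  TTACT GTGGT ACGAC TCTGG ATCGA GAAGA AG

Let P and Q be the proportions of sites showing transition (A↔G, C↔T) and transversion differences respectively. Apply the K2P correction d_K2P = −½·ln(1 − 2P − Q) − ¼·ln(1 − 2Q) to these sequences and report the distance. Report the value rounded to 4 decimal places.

0.2625

The sequences differ at positions 1 (G/T, transversion), 8 (A/G, transition), 13 (A/G, transition), 18 (A/T, transversion), 19 (A/G, transition), 30 (G/A, transition), 31 (C/A, transversion).
Of the 7 differences, 4 transitions and 3 transversions over 32 sites: P = 4/32 = 0.125000, Q = 3/32 = 0.093750.
d = −0.5·ln(0.656250) − 0.25·ln(0.812500) = −0.5·(-0.421213) − 0.25·(-0.207639) = 0.2625.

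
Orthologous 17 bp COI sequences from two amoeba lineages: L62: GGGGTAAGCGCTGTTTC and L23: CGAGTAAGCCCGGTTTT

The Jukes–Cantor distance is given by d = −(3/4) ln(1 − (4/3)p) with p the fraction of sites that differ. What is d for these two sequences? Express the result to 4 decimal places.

Differing sites — 1:G/C; 3:G/A; 10:G/C; 12:T/G; 17:C/T.
p = 5/17 = 0.294118.
d = −0.75 · ln(1 − (4/3)·0.294118) = −0.75 · ln(0.607843) = −0.75 · (-0.497839) = 0.3734.

0.3734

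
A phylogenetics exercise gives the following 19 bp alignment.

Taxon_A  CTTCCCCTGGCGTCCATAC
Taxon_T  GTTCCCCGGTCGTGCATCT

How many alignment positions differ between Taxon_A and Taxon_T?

Differing sites — 1:C/G; 8:T/G; 10:G/T; 14:C/G; 18:A/C; 19:C/T.
That gives 6 mismatches out of 19 aligned sites, so the Hamming distance is 6.

6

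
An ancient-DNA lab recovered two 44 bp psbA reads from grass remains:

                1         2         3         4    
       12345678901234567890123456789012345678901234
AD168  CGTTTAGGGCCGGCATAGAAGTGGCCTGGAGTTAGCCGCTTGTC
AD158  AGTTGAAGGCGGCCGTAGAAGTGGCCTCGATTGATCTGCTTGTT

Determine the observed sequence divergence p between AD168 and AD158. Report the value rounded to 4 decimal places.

0.2727

The sequences differ at positions 1 (C/A), 5 (T/G), 7 (G/A), 11 (C/G), 13 (G/C), 15 (A/G), 28 (G/C), 31 (G/T), 33 (T/G), 35 (G/T), 37 (C/T), 44 (C/T).
There are 12 differences over 44 sites, so p = 12/44 = 0.2727.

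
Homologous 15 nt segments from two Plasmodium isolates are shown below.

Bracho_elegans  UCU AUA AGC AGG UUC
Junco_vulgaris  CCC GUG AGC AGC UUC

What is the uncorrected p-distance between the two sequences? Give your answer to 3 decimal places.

The sequences differ at positions 1 (U/C), 3 (U/C), 4 (A/G), 6 (A/G), 12 (G/C).
There are 5 differences over 15 sites, so p = 5/15 = 0.333.

0.333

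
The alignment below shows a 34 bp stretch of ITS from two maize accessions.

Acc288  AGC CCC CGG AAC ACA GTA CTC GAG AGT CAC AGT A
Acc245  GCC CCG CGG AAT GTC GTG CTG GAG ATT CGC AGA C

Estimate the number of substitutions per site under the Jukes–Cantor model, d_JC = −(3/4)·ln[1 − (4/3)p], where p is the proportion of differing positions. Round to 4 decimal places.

Mismatches occur at site 1 (A→G), site 2 (G→C), site 6 (C→G), site 12 (C→T), site 13 (A→G), site 14 (C→T), site 15 (A→C), site 18 (A→G), site 21 (C→G), site 26 (G→T), site 29 (A→G), site 33 (T→A), site 34 (A→C).
p = 13/34 = 0.382353.
d = −0.75 · ln(1 − (4/3)·0.382353) = −0.75 · ln(0.490196) = −0.75 · (-0.712950) = 0.5347.

0.5347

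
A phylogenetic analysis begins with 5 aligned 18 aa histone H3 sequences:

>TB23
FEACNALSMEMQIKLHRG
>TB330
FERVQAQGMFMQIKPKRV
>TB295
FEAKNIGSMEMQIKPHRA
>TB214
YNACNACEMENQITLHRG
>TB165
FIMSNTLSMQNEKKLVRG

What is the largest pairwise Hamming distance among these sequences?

Pairwise Hamming distances:
  TB23 vs TB330: 9
  TB23 vs TB295: 5
  TB23 vs TB214: 6
  TB23 vs TB165: 9
  TB330 vs TB295: 9
  TB330 vs TB214: 13
  TB330 vs TB165: 14
  TB295 vs TB214: 10
  TB295 vs TB165: 12
  TB214 vs TB165: 12
The largest is 14, between TB330 and TB165.

14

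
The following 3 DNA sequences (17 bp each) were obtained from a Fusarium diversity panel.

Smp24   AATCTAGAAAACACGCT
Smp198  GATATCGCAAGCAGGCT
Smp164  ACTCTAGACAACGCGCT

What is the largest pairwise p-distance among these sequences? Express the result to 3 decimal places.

0.529

Pairwise Hamming distances:
  Smp24 vs Smp198: 6
  Smp24 vs Smp164: 3
  Smp198 vs Smp164: 9
The largest is 9 mismatches, between Smp198 and Smp164; p = 9/17 = 0.529.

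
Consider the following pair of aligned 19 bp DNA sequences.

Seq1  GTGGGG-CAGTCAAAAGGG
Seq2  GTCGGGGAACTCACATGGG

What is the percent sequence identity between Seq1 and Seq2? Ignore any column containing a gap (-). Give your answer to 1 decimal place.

72.2%

Excluding the 1 gap column leaves 18 comparable sites.
The sequences differ at positions 3 (G/C), 8 (C/A), 10 (G/C), 14 (A/C), 16 (A/T).
13 of the 18 comparable sites match, so the percent identity is 13/18 × 100 = 72.2%.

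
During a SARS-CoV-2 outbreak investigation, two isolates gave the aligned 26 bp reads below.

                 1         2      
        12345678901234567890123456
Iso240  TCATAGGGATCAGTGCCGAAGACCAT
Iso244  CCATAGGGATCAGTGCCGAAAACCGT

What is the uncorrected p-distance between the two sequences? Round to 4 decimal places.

Differing sites — 1:T/C; 21:G/A; 25:A/G.
There are 3 differences over 26 sites, so p = 3/26 = 0.1154.

0.1154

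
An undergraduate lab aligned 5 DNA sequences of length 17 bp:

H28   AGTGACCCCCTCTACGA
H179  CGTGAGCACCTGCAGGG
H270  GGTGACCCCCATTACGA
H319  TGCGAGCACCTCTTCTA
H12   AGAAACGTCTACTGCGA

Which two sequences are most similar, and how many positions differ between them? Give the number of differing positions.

3

Pairwise Hamming distances:
  H28 vs H179: 7
  H28 vs H270: 3
  H28 vs H319: 6
  H28 vs H12: 7
  H179 vs H270: 8
  H179 vs H319: 8
  H179 vs H12: 13
  H270 vs H319: 8
  H270 vs H12: 8
  H319 vs H12: 10
The smallest is 3, between H28 and H270.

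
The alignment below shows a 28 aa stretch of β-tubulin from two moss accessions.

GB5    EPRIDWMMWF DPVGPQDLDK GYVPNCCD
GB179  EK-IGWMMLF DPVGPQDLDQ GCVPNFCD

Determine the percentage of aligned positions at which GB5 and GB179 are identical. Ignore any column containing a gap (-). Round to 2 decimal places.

77.78%

Excluding the 1 gap column leaves 27 comparable sites.
The sequences differ at positions 2 (P/K), 5 (D/G), 9 (W/L), 20 (K/Q), 22 (Y/C), 26 (C/F).
21 of the 27 comparable sites match, so the percent identity is 21/27 × 100 = 77.78%.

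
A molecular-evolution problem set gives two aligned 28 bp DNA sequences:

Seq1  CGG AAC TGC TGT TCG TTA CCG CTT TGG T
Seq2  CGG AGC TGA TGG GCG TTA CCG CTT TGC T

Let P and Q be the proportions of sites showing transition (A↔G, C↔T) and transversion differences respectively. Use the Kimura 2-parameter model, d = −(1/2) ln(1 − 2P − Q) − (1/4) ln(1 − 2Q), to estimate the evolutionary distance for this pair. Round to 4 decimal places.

Differing sites — 5:A/G (Ti); 9:C/A (Tv); 12:T/G (Tv); 13:T/G (Tv); 27:G/C (Tv).
Of the 5 differences, 1 transition and 4 transversions over 28 sites: P = 1/28 = 0.035714, Q = 4/28 = 0.142857.
d = −0.5·ln(0.785715) − 0.25·ln(0.714286) = −0.5·(-0.241161) − 0.25·(-0.336472) = 0.2047.

0.2047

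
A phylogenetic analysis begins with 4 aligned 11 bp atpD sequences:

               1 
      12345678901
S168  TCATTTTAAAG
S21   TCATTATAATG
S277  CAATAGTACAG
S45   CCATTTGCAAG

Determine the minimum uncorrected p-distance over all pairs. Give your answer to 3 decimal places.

Pairwise Hamming distances:
  S168 vs S21: 2
  S168 vs S277: 5
  S168 vs S45: 3
  S21 vs S277: 6
  S21 vs S45: 5
  S277 vs S45: 6
The smallest is 2 mismatches, between S168 and S21; p = 2/11 = 0.182.

0.182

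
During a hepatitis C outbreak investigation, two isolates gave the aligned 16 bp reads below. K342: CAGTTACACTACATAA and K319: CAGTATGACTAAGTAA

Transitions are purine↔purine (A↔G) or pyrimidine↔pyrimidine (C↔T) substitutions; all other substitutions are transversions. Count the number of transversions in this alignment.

4

Mismatches occur at site 5 (T↔A, transversion), site 6 (A↔T, transversion), site 7 (C↔G, transversion), site 12 (C↔A, transversion), site 13 (A↔G, transition).
Of the 5 differences, 1 transition and 4 transversions, so the answer is 4.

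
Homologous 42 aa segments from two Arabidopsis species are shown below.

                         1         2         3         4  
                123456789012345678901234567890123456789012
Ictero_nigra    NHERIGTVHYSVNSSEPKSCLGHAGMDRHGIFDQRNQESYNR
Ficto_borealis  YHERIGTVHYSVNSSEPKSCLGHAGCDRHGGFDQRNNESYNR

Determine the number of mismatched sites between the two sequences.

4

Mismatches occur at site 1 (N→Y), site 26 (M→C), site 31 (I→G), site 37 (Q→N).
That gives 4 mismatches out of 42 aligned sites, so the Hamming distance is 4.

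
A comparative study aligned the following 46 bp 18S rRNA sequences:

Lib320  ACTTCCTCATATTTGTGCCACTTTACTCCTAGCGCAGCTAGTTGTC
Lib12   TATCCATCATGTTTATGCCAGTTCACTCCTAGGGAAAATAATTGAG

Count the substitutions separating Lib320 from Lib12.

15

Mismatches occur at site 1 (A↔T), site 2 (C↔A), site 4 (T↔C), site 6 (C↔A), site 11 (A↔G), site 15 (G↔A), site 21 (C↔G), site 24 (T↔C), site 33 (C↔G), site 35 (C↔A), site 37 (G↔A), site 38 (C↔A), site 41 (G↔A), site 45 (T↔A), site 46 (C↔G).
That gives 15 mismatches out of 46 aligned sites, so the Hamming distance is 15.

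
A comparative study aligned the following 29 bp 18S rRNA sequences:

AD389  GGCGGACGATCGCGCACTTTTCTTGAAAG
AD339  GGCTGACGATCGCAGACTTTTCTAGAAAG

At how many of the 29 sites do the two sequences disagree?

The sequences differ at positions 4 (G/T), 14 (G/A), 15 (C/G), 24 (T/A).
That gives 4 mismatches out of 29 aligned sites, so the Hamming distance is 4.

4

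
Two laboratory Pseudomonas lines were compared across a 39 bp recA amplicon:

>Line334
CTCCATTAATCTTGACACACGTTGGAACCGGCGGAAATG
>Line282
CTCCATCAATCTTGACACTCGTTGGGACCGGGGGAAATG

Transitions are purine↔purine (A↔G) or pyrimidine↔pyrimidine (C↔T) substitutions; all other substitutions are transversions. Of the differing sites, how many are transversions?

2

Differing sites — 7:T/C (Ti); 19:A/T (Tv); 26:A/G (Ti); 32:C/G (Tv).
Of the 4 differences, 2 transitions and 2 transversions, so the answer is 2.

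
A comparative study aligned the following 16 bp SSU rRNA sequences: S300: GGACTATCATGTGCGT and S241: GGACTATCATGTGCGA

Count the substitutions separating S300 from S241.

Differing sites — 16:T/A.
That gives 1 mismatch out of 16 aligned sites, so the Hamming distance is 1.

1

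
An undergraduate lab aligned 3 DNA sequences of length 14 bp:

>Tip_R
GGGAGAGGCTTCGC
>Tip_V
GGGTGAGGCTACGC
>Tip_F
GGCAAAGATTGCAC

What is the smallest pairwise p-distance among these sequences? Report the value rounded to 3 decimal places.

0.143

Pairwise Hamming distances:
  Tip_R vs Tip_V: 2
  Tip_R vs Tip_F: 6
  Tip_V vs Tip_F: 7
The smallest is 2 mismatches, between Tip_R and Tip_V; p = 2/14 = 0.143.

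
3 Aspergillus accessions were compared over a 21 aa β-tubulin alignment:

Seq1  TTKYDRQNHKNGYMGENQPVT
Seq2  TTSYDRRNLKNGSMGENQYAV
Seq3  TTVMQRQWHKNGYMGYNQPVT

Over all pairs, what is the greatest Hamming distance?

Pairwise Hamming distances:
  Seq1 vs Seq2: 7
  Seq1 vs Seq3: 5
  Seq2 vs Seq3: 11
The largest is 11, between Seq2 and Seq3.

11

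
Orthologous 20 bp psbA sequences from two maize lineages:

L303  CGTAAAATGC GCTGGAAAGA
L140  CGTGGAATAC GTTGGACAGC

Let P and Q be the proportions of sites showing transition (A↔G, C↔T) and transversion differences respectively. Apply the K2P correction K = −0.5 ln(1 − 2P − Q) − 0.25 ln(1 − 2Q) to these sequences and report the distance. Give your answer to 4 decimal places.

The sequences differ at positions 4 (A/G, transition), 5 (A/G, transition), 9 (G/A, transition), 12 (C/T, transition), 17 (A/C, transversion), 20 (A/C, transversion).
Of the 6 differences, 4 transitions and 2 transversions over 20 sites: P = 4/20 = 0.200000, Q = 2/20 = 0.100000.
d = −0.5·ln(0.500000) − 0.25·ln(0.800000) = −0.5·(-0.693147) − 0.25·(-0.223144) = 0.4024.

0.4024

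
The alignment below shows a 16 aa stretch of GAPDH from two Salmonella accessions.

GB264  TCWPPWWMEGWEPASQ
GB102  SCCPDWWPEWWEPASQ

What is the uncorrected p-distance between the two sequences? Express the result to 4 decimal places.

The sequences differ at positions 1 (T/S), 3 (W/C), 5 (P/D), 8 (M/P), 10 (G/W).
There are 5 differences over 16 sites, so p = 5/16 = 0.3125.

0.3125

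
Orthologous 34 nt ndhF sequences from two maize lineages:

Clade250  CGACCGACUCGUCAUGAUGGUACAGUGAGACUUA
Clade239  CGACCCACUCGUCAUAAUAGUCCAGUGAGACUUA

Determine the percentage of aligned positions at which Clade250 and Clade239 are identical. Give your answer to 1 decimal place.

Differing sites — 6:G/C; 16:G/A; 19:G/A; 22:A/C.
30 of the 34 sites match, so the percent identity is 30/34 × 100 = 88.2%.

88.2%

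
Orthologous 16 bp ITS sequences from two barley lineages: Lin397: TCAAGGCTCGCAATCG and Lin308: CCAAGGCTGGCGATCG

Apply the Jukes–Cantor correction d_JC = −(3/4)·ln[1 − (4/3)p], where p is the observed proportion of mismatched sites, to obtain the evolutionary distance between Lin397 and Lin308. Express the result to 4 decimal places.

0.2158

The sequences differ at positions 1 (T/C), 9 (C/G), 12 (A/G).
p = 3/16 = 0.187500.
d = −0.75 · ln(1 − (4/3)·0.187500) = −0.75 · ln(0.750000) = −0.75 · (-0.287682) = 0.2158.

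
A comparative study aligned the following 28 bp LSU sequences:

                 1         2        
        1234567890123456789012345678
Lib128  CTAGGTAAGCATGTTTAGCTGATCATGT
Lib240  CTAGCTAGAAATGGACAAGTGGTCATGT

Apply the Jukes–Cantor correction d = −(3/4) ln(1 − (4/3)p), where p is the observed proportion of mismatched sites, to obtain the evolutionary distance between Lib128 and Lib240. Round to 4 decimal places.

0.4850

Mismatches occur at site 5 (G/C), site 8 (A/G), site 9 (G/A), site 10 (C/A), site 14 (T/G), site 15 (T/A), site 16 (T/C), site 18 (G/A), site 19 (C/G), site 22 (A/G).
p = 10/28 = 0.357143.
d = −0.75 · ln(1 − (4/3)·0.357143) = −0.75 · ln(0.523809) = −0.75 · (-0.646628) = 0.4850.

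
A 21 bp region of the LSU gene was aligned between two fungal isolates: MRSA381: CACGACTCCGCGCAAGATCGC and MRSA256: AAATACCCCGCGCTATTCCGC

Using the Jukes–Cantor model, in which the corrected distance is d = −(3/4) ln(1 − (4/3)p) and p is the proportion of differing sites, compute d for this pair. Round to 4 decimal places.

The sequences differ at positions 1 (C/A), 3 (C/A), 4 (G/T), 7 (T/C), 14 (A/T), 16 (G/T), 17 (A/T), 18 (T/C).
p = 8/21 = 0.380952.
d = −0.75 · ln(1 − (4/3)·0.380952) = −0.75 · ln(0.492064) = −0.75 · (-0.709146) = 0.5319.

0.5319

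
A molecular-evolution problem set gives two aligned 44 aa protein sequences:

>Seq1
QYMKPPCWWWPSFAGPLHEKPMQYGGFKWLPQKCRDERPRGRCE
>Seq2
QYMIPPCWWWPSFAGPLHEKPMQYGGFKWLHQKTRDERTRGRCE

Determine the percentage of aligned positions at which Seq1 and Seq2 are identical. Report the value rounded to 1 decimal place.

The sequences differ at positions 4 (K/I), 31 (P/H), 34 (C/T), 39 (P/T).
40 of the 44 sites match, so the percent identity is 40/44 × 100 = 90.9%.

90.9%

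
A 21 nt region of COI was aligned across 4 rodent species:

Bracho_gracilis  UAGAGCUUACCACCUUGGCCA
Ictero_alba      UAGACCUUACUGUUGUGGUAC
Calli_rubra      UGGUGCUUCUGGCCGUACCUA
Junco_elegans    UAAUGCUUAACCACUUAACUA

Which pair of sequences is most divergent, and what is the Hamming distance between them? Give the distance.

14

Pairwise Hamming distances:
  Bracho_gracilis vs Ictero_alba: 9
  Bracho_gracilis vs Calli_rubra: 10
  Bracho_gracilis vs Junco_elegans: 8
  Ictero_alba vs Calli_rubra: 13
  Ictero_alba vs Junco_elegans: 14
  Calli_rubra vs Junco_elegans: 9
The largest is 14, between Ictero_alba and Junco_elegans.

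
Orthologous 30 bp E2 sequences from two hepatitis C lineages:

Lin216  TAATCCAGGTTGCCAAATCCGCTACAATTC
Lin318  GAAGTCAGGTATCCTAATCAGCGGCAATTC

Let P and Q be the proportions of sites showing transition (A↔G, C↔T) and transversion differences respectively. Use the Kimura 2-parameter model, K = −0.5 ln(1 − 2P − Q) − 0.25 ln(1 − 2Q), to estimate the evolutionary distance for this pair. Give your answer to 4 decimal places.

Differing sites — 1:T/G (Tv); 4:T/G (Tv); 5:C/T (Ti); 11:T/A (Tv); 12:G/T (Tv); 15:A/T (Tv); 20:C/A (Tv); 23:T/G (Tv); 24:A/G (Ti).
Of the 9 differences, 2 transitions and 7 transversions over 30 sites: P = 2/30 = 0.066667, Q = 7/30 = 0.233333.
d = −0.5·ln(0.633333) − 0.25·ln(0.533334) = −0.5·(-0.456759) − 0.25·(-0.628607) = 0.3855.

0.3855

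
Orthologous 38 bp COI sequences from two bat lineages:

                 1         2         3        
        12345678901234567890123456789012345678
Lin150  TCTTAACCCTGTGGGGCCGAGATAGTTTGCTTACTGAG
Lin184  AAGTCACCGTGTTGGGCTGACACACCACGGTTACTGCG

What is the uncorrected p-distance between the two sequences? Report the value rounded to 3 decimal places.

Mismatches occur at site 1 (T→A), site 2 (C→A), site 3 (T→G), site 5 (A→C), site 9 (C→G), site 13 (G→T), site 18 (C→T), site 21 (G→C), site 23 (T→C), site 25 (G→C), site 26 (T→C), site 27 (T→A), site 28 (T→C), site 30 (C→G), site 37 (A→C).
There are 15 differences over 38 sites, so p = 15/38 = 0.395.

0.395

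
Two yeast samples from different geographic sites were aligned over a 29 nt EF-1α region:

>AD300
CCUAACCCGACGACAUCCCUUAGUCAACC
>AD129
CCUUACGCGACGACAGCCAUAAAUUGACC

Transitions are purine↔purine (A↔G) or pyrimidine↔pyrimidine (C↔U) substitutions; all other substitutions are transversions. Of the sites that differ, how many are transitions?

Differing sites — 4:A/U (Tv); 7:C/G (Tv); 16:U/G (Tv); 19:C/A (Tv); 21:U/A (Tv); 23:G/A (Ti); 25:C/U (Ti); 26:A/G (Ti).
Of the 8 differences, 3 transitions and 5 transversions, so the answer is 3.

3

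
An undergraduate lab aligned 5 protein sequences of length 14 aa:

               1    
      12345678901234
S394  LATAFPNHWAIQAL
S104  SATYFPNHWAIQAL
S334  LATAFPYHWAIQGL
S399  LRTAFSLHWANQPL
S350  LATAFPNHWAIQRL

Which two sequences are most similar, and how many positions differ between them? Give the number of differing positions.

1

Pairwise Hamming distances:
  S394 vs S104: 2
  S394 vs S334: 2
  S394 vs S399: 5
  S394 vs S350: 1
  S104 vs S334: 4
  S104 vs S399: 7
  S104 vs S350: 3
  S334 vs S399: 5
  S334 vs S350: 2
  S399 vs S350: 5
The smallest is 1, between S394 and S350.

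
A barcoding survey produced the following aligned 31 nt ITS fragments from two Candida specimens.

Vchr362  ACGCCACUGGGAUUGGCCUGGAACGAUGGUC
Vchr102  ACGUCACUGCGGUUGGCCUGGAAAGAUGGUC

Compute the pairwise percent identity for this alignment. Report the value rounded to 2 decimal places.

87.10%

The sequences differ at positions 4 (C/U), 10 (G/C), 12 (A/G), 24 (C/A).
27 of the 31 sites match, so the percent identity is 27/31 × 100 = 87.10%.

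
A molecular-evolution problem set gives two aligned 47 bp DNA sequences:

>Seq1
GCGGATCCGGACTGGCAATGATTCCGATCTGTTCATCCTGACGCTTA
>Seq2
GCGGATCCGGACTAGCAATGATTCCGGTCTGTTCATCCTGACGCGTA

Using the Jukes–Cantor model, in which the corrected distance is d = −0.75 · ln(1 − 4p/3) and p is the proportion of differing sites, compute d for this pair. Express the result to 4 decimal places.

Differing sites — 14:G/A; 27:A/G; 45:T/G.
p = 3/47 = 0.063830.
d = −0.75 · ln(1 − (4/3)·0.063830) = −0.75 · ln(0.914893) = −0.75 · (-0.088948) = 0.0667.

0.0667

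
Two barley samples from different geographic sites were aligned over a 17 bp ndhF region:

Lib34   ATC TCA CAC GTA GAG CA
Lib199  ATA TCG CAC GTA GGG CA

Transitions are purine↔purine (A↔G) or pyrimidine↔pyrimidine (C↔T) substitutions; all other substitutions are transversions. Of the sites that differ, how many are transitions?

2

Mismatches occur at site 3 (C↔A, transversion), site 6 (A↔G, transition), site 14 (A↔G, transition).
Of the 3 differences, 2 transitions and 1 transversion, so the answer is 2.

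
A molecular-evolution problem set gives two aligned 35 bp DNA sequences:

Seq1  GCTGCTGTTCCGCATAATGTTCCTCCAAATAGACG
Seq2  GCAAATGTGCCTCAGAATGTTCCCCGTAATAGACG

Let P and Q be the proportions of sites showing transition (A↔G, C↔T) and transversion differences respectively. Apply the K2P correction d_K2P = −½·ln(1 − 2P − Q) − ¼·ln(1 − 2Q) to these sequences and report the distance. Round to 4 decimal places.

0.3164

The sequences differ at positions 3 (T/A, transversion), 4 (G/A, transition), 5 (C/A, transversion), 9 (T/G, transversion), 12 (G/T, transversion), 15 (T/G, transversion), 24 (T/C, transition), 26 (C/G, transversion), 27 (A/T, transversion).
Of the 9 differences, 2 transitions and 7 transversions over 35 sites: P = 2/35 = 0.057143, Q = 7/35 = 0.200000.
d = −0.5·ln(0.685714) − 0.25·ln(0.600000) = −0.5·(-0.377295) − 0.25·(-0.510826) = 0.3164.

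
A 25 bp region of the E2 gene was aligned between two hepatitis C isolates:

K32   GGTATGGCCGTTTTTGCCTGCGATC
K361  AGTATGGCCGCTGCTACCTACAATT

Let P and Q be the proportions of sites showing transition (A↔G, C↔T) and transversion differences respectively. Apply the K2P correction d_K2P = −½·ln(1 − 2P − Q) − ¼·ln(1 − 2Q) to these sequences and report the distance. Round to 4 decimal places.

0.4790

The sequences differ at positions 1 (G/A, transition), 11 (T/C, transition), 13 (T/G, transversion), 14 (T/C, transition), 16 (G/A, transition), 20 (G/A, transition), 22 (G/A, transition), 25 (C/T, transition).
Of the 8 differences, 7 transitions and 1 transversion over 25 sites: P = 7/25 = 0.280000, Q = 1/25 = 0.040000.
d = −0.5·ln(0.400000) − 0.25·ln(0.920000) = −0.5·(-0.916291) − 0.25·(-0.083382) = 0.4790.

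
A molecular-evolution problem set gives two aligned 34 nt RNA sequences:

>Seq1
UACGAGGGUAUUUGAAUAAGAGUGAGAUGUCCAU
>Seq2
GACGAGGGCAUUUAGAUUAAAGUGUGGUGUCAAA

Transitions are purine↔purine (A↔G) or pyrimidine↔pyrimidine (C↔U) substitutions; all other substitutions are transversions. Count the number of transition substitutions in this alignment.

The sequences differ at positions 1 (U/G, transversion), 9 (U/C, transition), 14 (G/A, transition), 15 (A/G, transition), 18 (A/U, transversion), 20 (G/A, transition), 25 (A/U, transversion), 27 (A/G, transition), 32 (C/A, transversion), 34 (U/A, transversion).
Of the 10 differences, 5 transitions and 5 transversions, so the answer is 5.

5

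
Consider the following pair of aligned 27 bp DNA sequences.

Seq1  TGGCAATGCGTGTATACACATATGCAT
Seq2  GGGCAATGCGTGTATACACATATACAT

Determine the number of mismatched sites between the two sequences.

Mismatches occur at site 1 (T/G), site 24 (G/A).
That gives 2 mismatches out of 27 aligned sites, so the Hamming distance is 2.

2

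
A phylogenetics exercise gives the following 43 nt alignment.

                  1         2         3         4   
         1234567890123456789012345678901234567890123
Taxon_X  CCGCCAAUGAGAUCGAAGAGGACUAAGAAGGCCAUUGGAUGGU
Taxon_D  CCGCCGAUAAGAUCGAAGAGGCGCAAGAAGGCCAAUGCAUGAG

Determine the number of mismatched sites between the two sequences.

The sequences differ at positions 6 (A/G), 9 (G/A), 22 (A/C), 23 (C/G), 24 (U/C), 35 (U/A), 38 (G/C), 42 (G/A), 43 (U/G).
That gives 9 mismatches out of 43 aligned sites, so the Hamming distance is 9.

9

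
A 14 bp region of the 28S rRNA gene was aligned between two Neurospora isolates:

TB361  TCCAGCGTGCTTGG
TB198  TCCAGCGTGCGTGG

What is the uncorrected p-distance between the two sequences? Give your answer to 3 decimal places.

0.071

Differing sites — 11:T/G.
There are 1 differences over 14 sites, so p = 1/14 = 0.071.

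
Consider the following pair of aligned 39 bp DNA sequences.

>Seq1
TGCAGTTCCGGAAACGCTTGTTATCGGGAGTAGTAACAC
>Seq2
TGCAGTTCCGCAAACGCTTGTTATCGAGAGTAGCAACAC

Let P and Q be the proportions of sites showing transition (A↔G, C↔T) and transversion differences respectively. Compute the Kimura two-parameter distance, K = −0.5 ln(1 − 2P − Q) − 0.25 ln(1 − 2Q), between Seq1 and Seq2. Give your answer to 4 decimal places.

0.0818

The sequences differ at positions 11 (G/C, transversion), 27 (G/A, transition), 34 (T/C, transition).
Of the 3 differences, 2 transitions and 1 transversion over 39 sites: P = 2/39 = 0.051282, Q = 1/39 = 0.025641.
d = −0.5·ln(0.871795) − 0.25·ln(0.948718) = −0.5·(-0.137201) − 0.25·(-0.052644) = 0.0818.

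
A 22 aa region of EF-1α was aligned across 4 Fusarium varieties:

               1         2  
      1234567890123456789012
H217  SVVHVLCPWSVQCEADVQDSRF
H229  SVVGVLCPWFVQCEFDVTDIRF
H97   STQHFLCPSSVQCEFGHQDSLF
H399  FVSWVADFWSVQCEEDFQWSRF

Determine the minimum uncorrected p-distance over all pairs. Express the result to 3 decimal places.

Pairwise Hamming distances:
  H217 vs H229: 5
  H217 vs H97: 8
  H217 vs H399: 9
  H229 vs H97: 11
  H229 vs H399: 12
  H97 vs H399: 14
The smallest is 5 mismatches, between H217 and H229; p = 5/22 = 0.227.

0.227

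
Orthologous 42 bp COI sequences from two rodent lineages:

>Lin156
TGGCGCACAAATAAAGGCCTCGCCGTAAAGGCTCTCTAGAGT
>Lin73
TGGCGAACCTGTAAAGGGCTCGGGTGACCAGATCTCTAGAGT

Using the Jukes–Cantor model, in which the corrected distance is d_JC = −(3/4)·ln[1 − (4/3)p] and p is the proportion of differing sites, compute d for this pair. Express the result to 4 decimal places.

0.3992

The sequences differ at positions 6 (C/A), 9 (A/C), 10 (A/T), 11 (A/G), 18 (C/G), 23 (C/G), 24 (C/G), 25 (G/T), 26 (T/G), 28 (A/C), 29 (A/C), 30 (G/A), 32 (C/A).
p = 13/42 = 0.309524.
d = −0.75 · ln(1 − (4/3)·0.309524) = −0.75 · ln(0.587301) = −0.75 · (-0.532218) = 0.3992.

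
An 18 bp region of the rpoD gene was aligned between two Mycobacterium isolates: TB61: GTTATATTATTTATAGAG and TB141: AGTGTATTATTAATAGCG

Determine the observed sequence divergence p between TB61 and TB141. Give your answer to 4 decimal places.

Differing sites — 1:G/A; 2:T/G; 4:A/G; 12:T/A; 17:A/C.
There are 5 differences over 18 sites, so p = 5/18 = 0.2778.

0.2778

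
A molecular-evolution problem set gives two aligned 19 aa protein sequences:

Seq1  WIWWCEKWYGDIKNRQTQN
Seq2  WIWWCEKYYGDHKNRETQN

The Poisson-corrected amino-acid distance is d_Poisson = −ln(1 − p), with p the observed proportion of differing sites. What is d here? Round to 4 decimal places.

0.1719

Mismatches occur at site 8 (W/Y), site 12 (I/H), site 16 (Q/E).
p = 3/19 = 0.157895.
d = −ln(1 − 0.157895) = −ln(0.842105) = 0.1719.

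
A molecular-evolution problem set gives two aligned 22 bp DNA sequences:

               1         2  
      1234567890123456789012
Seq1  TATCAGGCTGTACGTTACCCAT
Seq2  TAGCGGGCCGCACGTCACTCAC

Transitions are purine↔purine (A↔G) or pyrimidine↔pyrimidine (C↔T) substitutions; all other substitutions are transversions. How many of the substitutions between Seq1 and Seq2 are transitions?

6

Mismatches occur at site 3 (T→G, transversion), site 5 (A→G, transition), site 9 (T→C, transition), site 11 (T→C, transition), site 16 (T→C, transition), site 19 (C→T, transition), site 22 (T→C, transition).
Of the 7 differences, 6 transitions and 1 transversion, so the answer is 6.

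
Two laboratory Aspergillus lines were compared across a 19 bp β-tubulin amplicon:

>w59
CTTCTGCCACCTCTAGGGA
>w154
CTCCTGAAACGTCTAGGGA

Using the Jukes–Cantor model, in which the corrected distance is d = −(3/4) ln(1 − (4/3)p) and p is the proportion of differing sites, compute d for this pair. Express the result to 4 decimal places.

0.2471

Differing sites — 3:T/C; 7:C/A; 8:C/A; 11:C/G.
p = 4/19 = 0.210526.
d = −0.75 · ln(1 − (4/3)·0.210526) = −0.75 · ln(0.719299) = −0.75 · (-0.329478) = 0.2471.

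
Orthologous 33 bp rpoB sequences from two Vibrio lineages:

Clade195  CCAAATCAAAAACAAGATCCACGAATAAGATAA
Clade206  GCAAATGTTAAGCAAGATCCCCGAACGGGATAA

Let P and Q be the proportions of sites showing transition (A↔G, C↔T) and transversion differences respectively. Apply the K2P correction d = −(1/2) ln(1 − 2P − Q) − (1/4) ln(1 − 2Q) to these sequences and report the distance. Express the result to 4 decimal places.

0.3406

The sequences differ at positions 1 (C/G, transversion), 7 (C/G, transversion), 8 (A/T, transversion), 9 (A/T, transversion), 12 (A/G, transition), 21 (A/C, transversion), 26 (T/C, transition), 27 (A/G, transition), 28 (A/G, transition).
Of the 9 differences, 4 transitions and 5 transversions over 33 sites: P = 4/33 = 0.121212, Q = 5/33 = 0.151515.
d = −0.5·ln(0.606061) − 0.25·ln(0.696970) = −0.5·(-0.500775) − 0.25·(-0.361013) = 0.3406.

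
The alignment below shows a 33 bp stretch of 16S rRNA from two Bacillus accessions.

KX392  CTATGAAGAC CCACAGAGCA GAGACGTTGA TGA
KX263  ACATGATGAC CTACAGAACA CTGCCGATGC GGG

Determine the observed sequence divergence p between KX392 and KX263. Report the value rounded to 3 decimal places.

The sequences differ at positions 1 (C/A), 2 (T/C), 7 (A/T), 12 (C/T), 18 (G/A), 21 (G/C), 22 (A/T), 24 (A/C), 27 (T/A), 30 (A/C), 31 (T/G), 33 (A/G).
There are 12 differences over 33 sites, so p = 12/33 = 0.364.

0.364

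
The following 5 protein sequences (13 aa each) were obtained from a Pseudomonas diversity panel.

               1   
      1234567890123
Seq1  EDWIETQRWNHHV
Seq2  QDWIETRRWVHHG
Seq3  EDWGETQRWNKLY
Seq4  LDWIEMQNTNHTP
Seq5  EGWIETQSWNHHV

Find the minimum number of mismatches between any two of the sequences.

2

Pairwise Hamming distances:
  Seq1 vs Seq2: 4
  Seq1 vs Seq3: 4
  Seq1 vs Seq4: 6
  Seq1 vs Seq5: 2
  Seq2 vs Seq3: 7
  Seq2 vs Seq4: 8
  Seq2 vs Seq5: 6
  Seq3 vs Seq4: 8
  Seq3 vs Seq5: 6
  Seq4 vs Seq5: 7
The smallest is 2, between Seq1 and Seq5.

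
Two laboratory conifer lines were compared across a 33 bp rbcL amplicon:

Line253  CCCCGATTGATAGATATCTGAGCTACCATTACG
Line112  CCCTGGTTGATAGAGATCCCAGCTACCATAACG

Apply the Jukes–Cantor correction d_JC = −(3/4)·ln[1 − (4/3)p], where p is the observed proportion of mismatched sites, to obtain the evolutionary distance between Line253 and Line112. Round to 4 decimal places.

0.2082

Mismatches occur at site 4 (C/T), site 6 (A/G), site 15 (T/G), site 19 (T/C), site 20 (G/C), site 30 (T/A).
p = 6/33 = 0.181818.
d = −0.75 · ln(1 − (4/3)·0.181818) = −0.75 · ln(0.757576) = −0.75 · (-0.277631) = 0.2082.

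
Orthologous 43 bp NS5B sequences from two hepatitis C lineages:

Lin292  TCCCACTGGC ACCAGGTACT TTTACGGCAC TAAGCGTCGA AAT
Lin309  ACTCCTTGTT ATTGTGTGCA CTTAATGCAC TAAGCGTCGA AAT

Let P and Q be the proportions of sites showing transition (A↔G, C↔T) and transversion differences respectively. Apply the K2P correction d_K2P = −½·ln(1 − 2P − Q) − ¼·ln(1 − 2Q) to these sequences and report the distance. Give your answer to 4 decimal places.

0.4812

The sequences differ at positions 1 (T/A, transversion), 3 (C/T, transition), 5 (A/C, transversion), 6 (C/T, transition), 9 (G/T, transversion), 10 (C/T, transition), 12 (C/T, transition), 13 (C/T, transition), 14 (A/G, transition), 15 (G/T, transversion), 18 (A/G, transition), 20 (T/A, transversion), 21 (T/C, transition), 25 (C/A, transversion), 26 (G/T, transversion).
Of the 15 differences, 8 transitions and 7 transversions over 43 sites: P = 8/43 = 0.186047, Q = 7/43 = 0.162791.
d = −0.5·ln(0.465115) − 0.25·ln(0.674418) = −0.5·(-0.765471) − 0.25·(-0.393905) = 0.4812.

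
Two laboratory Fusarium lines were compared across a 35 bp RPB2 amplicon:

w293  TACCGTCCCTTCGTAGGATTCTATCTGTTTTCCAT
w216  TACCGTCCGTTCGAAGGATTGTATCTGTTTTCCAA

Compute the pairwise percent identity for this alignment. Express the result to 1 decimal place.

Mismatches occur at site 9 (C↔G), site 14 (T↔A), site 21 (C↔G), site 35 (T↔A).
31 of the 35 sites match, so the percent identity is 31/35 × 100 = 88.6%.

88.6%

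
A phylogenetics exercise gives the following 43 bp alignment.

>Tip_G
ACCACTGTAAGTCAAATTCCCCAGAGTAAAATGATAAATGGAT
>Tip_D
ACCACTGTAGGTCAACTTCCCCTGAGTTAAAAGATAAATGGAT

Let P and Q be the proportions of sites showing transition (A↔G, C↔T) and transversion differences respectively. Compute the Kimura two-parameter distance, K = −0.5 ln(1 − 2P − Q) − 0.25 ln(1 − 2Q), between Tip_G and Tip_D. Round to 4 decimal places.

0.1266

Differing sites — 10:A/G (Ti); 16:A/C (Tv); 23:A/T (Tv); 28:A/T (Tv); 32:T/A (Tv).
Of the 5 differences, 1 transition and 4 transversions over 43 sites: P = 1/43 = 0.023256, Q = 4/43 = 0.093023.
d = −0.5·ln(0.860465) − 0.25·ln(0.813954) = −0.5·(-0.150282) − 0.25·(-0.205851) = 0.1266.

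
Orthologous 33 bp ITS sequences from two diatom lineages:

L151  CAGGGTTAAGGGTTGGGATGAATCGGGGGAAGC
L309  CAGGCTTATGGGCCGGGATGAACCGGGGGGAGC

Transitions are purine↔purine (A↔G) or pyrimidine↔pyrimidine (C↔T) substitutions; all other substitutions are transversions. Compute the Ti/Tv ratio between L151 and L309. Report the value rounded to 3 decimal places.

Mismatches occur at site 5 (G↔C, transversion), site 9 (A↔T, transversion), site 13 (T↔C, transition), site 14 (T↔C, transition), site 23 (T↔C, transition), site 30 (A↔G, transition).
Of the 6 differences, 4 transitions and 2 transversions, so Ti/Tv = 4/2 = 2.000.

2.000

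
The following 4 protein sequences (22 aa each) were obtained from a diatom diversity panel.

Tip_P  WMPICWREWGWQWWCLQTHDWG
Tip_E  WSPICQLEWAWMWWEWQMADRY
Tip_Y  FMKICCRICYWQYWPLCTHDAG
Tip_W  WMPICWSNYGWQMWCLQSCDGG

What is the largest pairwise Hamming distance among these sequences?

17

Pairwise Hamming distances:
  Tip_P vs Tip_E: 11
  Tip_P vs Tip_Y: 10
  Tip_P vs Tip_W: 7
  Tip_E vs Tip_Y: 17
  Tip_E vs Tip_W: 14
  Tip_Y vs Tip_W: 13
The largest is 17, between Tip_E and Tip_Y.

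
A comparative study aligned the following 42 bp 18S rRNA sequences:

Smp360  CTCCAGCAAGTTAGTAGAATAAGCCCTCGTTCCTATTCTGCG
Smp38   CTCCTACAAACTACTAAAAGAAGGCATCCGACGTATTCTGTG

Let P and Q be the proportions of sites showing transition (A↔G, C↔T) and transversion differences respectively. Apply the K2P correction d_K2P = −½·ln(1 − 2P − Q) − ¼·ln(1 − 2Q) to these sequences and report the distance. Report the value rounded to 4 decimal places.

0.4410

The sequences differ at positions 5 (A/T, transversion), 6 (G/A, transition), 10 (G/A, transition), 11 (T/C, transition), 14 (G/C, transversion), 17 (G/A, transition), 20 (T/G, transversion), 24 (C/G, transversion), 26 (C/A, transversion), 29 (G/C, transversion), 30 (T/G, transversion), 31 (T/A, transversion), 33 (C/G, transversion), 41 (C/T, transition).
Of the 14 differences, 5 transitions and 9 transversions over 42 sites: P = 5/42 = 0.119048, Q = 9/42 = 0.214286.
d = −0.5·ln(0.547618) − 0.25·ln(0.571428) = −0.5·(-0.602177) − 0.25·(-0.559617) = 0.4410.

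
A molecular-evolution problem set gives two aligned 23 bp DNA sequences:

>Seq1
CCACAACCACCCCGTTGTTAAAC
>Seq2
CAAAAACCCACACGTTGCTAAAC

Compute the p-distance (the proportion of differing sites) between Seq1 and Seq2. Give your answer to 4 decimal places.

0.2609

The sequences differ at positions 2 (C/A), 4 (C/A), 9 (A/C), 10 (C/A), 12 (C/A), 18 (T/C).
There are 6 differences over 23 sites, so p = 6/23 = 0.2609.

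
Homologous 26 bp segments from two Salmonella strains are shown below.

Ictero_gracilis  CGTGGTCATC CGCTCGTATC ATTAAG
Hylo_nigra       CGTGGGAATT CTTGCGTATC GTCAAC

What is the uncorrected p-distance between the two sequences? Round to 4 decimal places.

The sequences differ at positions 6 (T/G), 7 (C/A), 10 (C/T), 12 (G/T), 13 (C/T), 14 (T/G), 21 (A/G), 23 (T/C), 26 (G/C).
There are 9 differences over 26 sites, so p = 9/26 = 0.3462.

0.3462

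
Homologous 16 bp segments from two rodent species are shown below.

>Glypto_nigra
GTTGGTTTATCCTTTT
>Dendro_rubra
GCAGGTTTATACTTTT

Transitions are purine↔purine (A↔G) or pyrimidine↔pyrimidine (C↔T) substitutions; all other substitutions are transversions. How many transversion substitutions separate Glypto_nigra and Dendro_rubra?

The sequences differ at positions 2 (T/C, transition), 3 (T/A, transversion), 11 (C/A, transversion).
Of the 3 differences, 1 transition and 2 transversions, so the answer is 2.

2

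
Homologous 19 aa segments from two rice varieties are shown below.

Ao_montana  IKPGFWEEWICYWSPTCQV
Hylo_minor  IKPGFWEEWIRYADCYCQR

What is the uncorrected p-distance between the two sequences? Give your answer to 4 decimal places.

Mismatches occur at site 11 (C→R), site 13 (W→A), site 14 (S→D), site 15 (P→C), site 16 (T→Y), site 19 (V→R).
There are 6 differences over 19 sites, so p = 6/19 = 0.3158.

0.3158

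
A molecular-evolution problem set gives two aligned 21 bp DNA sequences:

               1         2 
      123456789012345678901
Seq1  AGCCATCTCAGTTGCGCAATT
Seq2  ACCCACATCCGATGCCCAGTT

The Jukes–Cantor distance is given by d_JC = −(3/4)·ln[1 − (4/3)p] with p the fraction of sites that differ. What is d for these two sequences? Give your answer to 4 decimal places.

0.4408

Differing sites — 2:G/C; 6:T/C; 7:C/A; 10:A/C; 12:T/A; 16:G/C; 19:A/G.
p = 7/21 = 0.333333.
d = −0.75 · ln(1 − (4/3)·0.333333) = −0.75 · ln(0.555556) = −0.75 · (-0.587786) = 0.4408.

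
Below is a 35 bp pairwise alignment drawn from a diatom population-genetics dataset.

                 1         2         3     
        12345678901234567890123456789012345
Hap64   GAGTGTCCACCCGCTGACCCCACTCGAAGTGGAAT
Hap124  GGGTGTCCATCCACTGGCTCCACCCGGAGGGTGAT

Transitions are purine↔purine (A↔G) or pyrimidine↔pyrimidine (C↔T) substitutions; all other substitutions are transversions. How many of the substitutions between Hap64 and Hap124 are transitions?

Differing sites — 2:A/G (Ti); 10:C/T (Ti); 13:G/A (Ti); 17:A/G (Ti); 19:C/T (Ti); 24:T/C (Ti); 27:A/G (Ti); 30:T/G (Tv); 32:G/T (Tv); 33:A/G (Ti).
Of the 10 differences, 8 transitions and 2 transversions, so the answer is 8.

8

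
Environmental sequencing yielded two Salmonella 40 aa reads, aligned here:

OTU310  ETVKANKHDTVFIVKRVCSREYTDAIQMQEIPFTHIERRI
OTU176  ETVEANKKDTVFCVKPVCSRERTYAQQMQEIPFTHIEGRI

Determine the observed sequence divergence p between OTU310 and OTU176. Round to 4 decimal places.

0.2000

The sequences differ at positions 4 (K/E), 8 (H/K), 13 (I/C), 16 (R/P), 22 (Y/R), 24 (D/Y), 26 (I/Q), 38 (R/G).
There are 8 differences over 40 sites, so p = 8/40 = 0.2000.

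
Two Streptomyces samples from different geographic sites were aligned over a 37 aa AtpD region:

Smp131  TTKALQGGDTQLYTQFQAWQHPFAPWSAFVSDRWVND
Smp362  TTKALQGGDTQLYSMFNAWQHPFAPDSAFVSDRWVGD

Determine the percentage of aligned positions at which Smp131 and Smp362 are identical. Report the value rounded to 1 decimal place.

The sequences differ at positions 14 (T/S), 15 (Q/M), 17 (Q/N), 26 (W/D), 36 (N/G).
32 of the 37 sites match, so the percent identity is 32/37 × 100 = 86.5%.

86.5%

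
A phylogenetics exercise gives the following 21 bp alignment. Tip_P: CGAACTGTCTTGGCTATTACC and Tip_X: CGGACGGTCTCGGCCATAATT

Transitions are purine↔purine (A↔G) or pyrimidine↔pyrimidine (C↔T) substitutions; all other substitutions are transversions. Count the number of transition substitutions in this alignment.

5

Mismatches occur at site 3 (A→G, transition), site 6 (T→G, transversion), site 11 (T→C, transition), site 15 (T→C, transition), site 18 (T→A, transversion), site 20 (C→T, transition), site 21 (C→T, transition).
Of the 7 differences, 5 transitions and 2 transversions, so the answer is 5.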